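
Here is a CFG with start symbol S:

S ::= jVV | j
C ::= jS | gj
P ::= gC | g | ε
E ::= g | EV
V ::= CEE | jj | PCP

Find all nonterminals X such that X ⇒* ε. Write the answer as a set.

Directly nullable (have an ε-rule): {P}.
Not nullable: C, E, S, V — each has a terminal in every rule's right-hand side or depends on a non-nullable symbol.

{P}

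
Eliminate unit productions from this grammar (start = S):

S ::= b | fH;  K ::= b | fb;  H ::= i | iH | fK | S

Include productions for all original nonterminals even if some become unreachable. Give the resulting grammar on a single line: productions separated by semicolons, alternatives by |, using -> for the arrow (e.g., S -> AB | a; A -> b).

S -> b | fH; H -> b | i | fH | fK | iH; K -> b | fb

Unit productions: H->S.
Unit pairs (A ⇒* B via units): (H,S).
S: inherits non-unit rules of {S} → b | fH.
H: inherits non-unit rules of {H, S} → b | fH | fK | i | iH.
K: inherits non-unit rules of {K} → b | fb.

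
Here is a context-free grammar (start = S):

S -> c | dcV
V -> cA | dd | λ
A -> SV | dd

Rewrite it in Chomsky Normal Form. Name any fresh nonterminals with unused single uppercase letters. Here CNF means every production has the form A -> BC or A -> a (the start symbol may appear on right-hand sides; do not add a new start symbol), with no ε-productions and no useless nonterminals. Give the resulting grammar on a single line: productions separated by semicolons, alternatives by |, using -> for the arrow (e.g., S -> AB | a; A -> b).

S -> c | BC | BE; A -> c | BB | BC | BD | SV; B -> d; C -> c; D -> CV; E -> CV; V -> BB | CA

Nullable: {V}; after ε-elimination: S -> c | dc | dcV; A -> S | SV | dd; V -> cA | dd.
After unit-elimination: S -> c | dc | dcV; A -> c | SV | dc | dd | dcV; V -> cA | dd.
TERM: introduce C -> c, B -> d and substitute in every rule of length ≥2.
BIN: A -> BCV becomes A -> BD, D -> CV; S -> BCV becomes S -> BE, E -> CV.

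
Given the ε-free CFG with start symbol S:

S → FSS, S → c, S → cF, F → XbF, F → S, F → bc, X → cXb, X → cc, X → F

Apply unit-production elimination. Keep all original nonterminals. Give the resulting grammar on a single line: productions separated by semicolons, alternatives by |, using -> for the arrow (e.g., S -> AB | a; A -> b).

S -> c | cF | FSS; F -> c | bc | cF | FSS | XbF; X -> c | bc | cF | cc | FSS | XbF | cXb

Unit productions: F->S, X->F.
Unit pairs (A ⇒* B via units): (F,S), (X,F), (X,S).
S: inherits non-unit rules of {S} → FSS | c | cF.
F: inherits non-unit rules of {F, S} → FSS | XbF | bc | c | cF.
X: inherits non-unit rules of {F, S, X} → FSS | XbF | bc | c | cF | cXb | cc.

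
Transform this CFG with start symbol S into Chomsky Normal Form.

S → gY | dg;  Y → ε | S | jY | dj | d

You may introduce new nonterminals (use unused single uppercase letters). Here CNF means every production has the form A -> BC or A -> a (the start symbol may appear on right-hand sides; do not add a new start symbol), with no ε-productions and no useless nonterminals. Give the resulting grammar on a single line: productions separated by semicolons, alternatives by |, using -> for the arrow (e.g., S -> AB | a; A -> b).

Nullable: {Y}; after ε-elimination: S -> g | dg | gY; Y -> S | d | j | dj | jY.
After unit-elimination: S -> g | dg | gY; Y -> d | g | j | dg | dj | gY | jY.
TERM: introduce A -> d, B -> g, C -> j and substitute in every rule of length ≥2.

S -> g | AB | BY; A -> d; B -> g; C -> j; Y -> d | g | j | AB | AC | BY | CY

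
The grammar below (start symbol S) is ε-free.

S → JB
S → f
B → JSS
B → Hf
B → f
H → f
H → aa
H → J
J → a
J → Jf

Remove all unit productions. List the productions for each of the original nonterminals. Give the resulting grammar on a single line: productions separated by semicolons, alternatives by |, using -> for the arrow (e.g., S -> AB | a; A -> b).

Unit productions: H->J.
Unit pairs (A ⇒* B via units): (H,J).
S: inherits non-unit rules of {S} → JB | f.
B: inherits non-unit rules of {B} → Hf | JSS | f.
H: inherits non-unit rules of {H, J} → Jf | a | aa | f.
J: inherits non-unit rules of {J} → Jf | a.

S -> f | JB; B -> f | Hf | JSS; H -> a | f | Jf | aa; J -> a | Jf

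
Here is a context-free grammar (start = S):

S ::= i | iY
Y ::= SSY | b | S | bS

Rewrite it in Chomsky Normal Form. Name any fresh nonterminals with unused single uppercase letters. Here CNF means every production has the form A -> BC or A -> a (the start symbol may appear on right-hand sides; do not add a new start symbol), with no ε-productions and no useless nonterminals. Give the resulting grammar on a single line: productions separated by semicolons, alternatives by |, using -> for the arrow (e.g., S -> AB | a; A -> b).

S -> i | AY; A -> i; B -> b; C -> SY; Y -> b | i | AY | BS | SC

No ε-productions.
After unit-elimination: S -> i | iY; Y -> b | i | bS | iY | SSY.
TERM: introduce B -> b, A -> i and substitute in every rule of length ≥2.
BIN: Y -> SSY becomes Y -> SC, C -> SY.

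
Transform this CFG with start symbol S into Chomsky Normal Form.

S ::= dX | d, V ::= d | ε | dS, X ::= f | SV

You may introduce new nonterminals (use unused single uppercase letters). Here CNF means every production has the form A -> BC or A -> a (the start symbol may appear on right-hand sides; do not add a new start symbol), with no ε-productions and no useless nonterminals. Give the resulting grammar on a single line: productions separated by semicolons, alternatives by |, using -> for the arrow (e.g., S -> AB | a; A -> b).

Nullable: {V}; after ε-elimination: S -> d | dX; V -> d | dS; X -> S | f | SV.
After unit-elimination: S -> d | dX; V -> d | dS; X -> d | f | SV | dX.
TERM: introduce A -> d and substitute in every rule of length ≥2.

S -> d | AX; A -> d; V -> d | AS; X -> d | f | AX | SV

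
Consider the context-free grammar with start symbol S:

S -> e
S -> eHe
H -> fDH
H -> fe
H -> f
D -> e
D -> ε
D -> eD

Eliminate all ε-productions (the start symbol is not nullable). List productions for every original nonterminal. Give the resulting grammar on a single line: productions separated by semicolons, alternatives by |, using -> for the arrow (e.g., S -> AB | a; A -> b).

S -> e | eHe; D -> e | eD; H -> f | fH | fe | fDH

Nullable set: {D}.
Drop D -> ε.
D -> eD: D nullable, giving e | eD.
H -> fDH: D nullable, giving fDH | fH.
Unchanged (no nullable symbols): S -> e; S -> eHe; D -> e; H -> f; H -> fe.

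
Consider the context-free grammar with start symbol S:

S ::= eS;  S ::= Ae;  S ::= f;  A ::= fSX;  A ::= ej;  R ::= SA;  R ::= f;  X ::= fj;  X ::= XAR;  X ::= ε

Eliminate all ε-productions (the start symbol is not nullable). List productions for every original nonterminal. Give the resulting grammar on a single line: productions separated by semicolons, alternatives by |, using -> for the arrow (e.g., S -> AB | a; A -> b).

Nullable set: {X}.
A -> fSX: X nullable, giving fS | fSX.
Drop X -> ε.
X -> XAR: X nullable, giving AR | XAR.
Unchanged (no nullable symbols): S -> Ae; S -> eS; S -> f; A -> ej; R -> SA; R -> f; X -> fj.

S -> f | Ae | eS; A -> ej | fS | fSX; R -> f | SA; X -> AR | fj | XAR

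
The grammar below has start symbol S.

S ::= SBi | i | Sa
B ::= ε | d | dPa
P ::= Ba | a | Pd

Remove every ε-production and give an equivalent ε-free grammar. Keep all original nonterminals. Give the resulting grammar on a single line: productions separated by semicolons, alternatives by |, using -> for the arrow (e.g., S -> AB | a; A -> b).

S -> i | Sa | Si | SBi; B -> d | dPa; P -> a | Ba | Pd

Nullable set: {B}.
S -> SBi: B nullable, giving SBi | Si.
Drop B -> ε.
P -> Ba: B nullable, giving Ba | a.
Unchanged (no nullable symbols): S -> Sa; S -> i; B -> d; B -> dPa; P -> Pd; P -> a.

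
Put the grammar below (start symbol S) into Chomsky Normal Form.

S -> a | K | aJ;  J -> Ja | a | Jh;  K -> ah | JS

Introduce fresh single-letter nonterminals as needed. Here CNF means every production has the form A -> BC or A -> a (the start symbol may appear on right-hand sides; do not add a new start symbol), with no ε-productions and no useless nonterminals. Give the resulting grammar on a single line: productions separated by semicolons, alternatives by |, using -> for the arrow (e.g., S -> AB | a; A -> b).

S -> a | AB | AJ | JS; A -> a; B -> h; J -> a | JA | JB

No ε-productions.
After unit-elimination: S -> a | JS | aJ | ah; J -> a | Ja | Jh; K -> JS | ah.
TERM: introduce A -> a, B -> h and substitute in every rule of length ≥2.
Drop unreachable/unproductive: K.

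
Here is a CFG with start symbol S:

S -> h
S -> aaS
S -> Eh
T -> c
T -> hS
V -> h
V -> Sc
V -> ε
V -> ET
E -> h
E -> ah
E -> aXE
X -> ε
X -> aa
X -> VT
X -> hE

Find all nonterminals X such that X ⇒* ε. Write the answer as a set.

Directly nullable (have an ε-rule): {V, X}.
Not nullable: E, S, T — each has a terminal in every rule's right-hand side or depends on a non-nullable symbol.

{V, X}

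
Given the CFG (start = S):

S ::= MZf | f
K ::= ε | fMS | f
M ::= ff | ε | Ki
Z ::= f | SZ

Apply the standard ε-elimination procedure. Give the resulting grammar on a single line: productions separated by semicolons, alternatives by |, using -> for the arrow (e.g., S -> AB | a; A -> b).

Nullable set: {K, M}.
S -> MZf: M nullable, giving MZf | Zf.
Drop K -> ε.
K -> fMS: M nullable, giving fMS | fS.
Drop M -> ε.
M -> Ki: K nullable, giving Ki | i.
Unchanged (no nullable symbols): S -> f; K -> f; M -> ff; Z -> SZ; Z -> f.

S -> f | Zf | MZf; K -> f | fS | fMS; M -> i | Ki | ff; Z -> f | SZ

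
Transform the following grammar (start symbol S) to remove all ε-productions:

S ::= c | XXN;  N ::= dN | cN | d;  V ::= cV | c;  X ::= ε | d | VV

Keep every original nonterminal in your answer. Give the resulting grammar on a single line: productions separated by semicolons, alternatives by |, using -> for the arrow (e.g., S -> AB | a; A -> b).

Nullable set: {X}.
S -> XXN: X, X nullable, giving N | XN | XXN.
Drop X -> ε.
Unchanged (no nullable symbols): S -> c; N -> cN; N -> d; N -> dN; V -> c; V -> cV; X -> VV; X -> d.

S -> N | c | XN | XXN; N -> d | cN | dN; V -> c | cV; X -> d | VV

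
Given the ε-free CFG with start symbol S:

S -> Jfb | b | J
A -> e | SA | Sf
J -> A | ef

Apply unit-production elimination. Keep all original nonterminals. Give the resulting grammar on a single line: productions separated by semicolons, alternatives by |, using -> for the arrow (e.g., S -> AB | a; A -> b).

Unit productions: J->A, S->J.
Unit pairs (A ⇒* B via units): (J,A), (S,A), (S,J).
S: inherits non-unit rules of {A, J, S} → Jfb | SA | Sf | b | e | ef.
A: inherits non-unit rules of {A} → SA | Sf | e.
J: inherits non-unit rules of {A, J} → SA | Sf | e | ef.

S -> b | e | SA | Sf | ef | Jfb; A -> e | SA | Sf; J -> e | SA | Sf | ef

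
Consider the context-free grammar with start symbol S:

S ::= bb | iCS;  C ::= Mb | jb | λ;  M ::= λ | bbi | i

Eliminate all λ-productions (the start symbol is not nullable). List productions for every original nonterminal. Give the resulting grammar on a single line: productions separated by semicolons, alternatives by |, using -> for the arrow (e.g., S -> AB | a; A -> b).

Nullable set: {C, M}.
S -> iCS: C nullable, giving iCS | iS.
Drop C -> λ.
C -> Mb: M nullable, giving Mb | b.
Drop M -> λ.
Unchanged (no nullable symbols): S -> bb; C -> jb; M -> bbi; M -> i.

S -> bb | iS | iCS; C -> b | Mb | jb; M -> i | bbi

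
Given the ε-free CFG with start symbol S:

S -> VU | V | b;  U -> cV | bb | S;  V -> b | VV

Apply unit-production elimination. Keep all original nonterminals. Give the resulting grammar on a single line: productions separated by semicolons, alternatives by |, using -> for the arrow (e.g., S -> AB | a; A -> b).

Unit productions: S->V, U->S.
Unit pairs (A ⇒* B via units): (S,V), (U,S), (U,V).
S: inherits non-unit rules of {S, V} → VU | VV | b.
U: inherits non-unit rules of {S, U, V} → VU | VV | b | bb | cV.
V: inherits non-unit rules of {V} → VV | b.

S -> b | VU | VV; U -> b | VU | VV | bb | cV; V -> b | VV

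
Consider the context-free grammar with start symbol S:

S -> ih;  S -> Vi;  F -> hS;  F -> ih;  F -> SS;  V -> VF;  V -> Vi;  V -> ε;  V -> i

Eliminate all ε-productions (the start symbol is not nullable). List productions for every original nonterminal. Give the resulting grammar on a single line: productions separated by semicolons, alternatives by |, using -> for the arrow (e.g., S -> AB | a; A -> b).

S -> i | Vi | ih; F -> SS | hS | ih; V -> F | i | VF | Vi

Nullable set: {V}.
S -> Vi: V nullable, giving Vi | i.
Drop V -> ε.
V -> VF: V nullable, giving F | VF.
V -> Vi: V nullable, giving Vi | i.
Unchanged (no nullable symbols): S -> ih; F -> SS; F -> hS; F -> ih; V -> i.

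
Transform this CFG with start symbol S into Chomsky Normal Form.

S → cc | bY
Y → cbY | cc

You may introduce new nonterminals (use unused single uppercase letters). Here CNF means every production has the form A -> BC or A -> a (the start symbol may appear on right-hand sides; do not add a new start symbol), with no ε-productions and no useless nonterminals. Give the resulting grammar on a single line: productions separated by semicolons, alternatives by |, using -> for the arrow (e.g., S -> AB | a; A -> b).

S -> AY | BB; A -> b; B -> c; C -> AY; Y -> BB | BC

No ε-productions.
No unit productions to eliminate.
TERM: introduce A -> b, B -> c and substitute in every rule of length ≥2.
BIN: Y -> BAY becomes Y -> BC, C -> AY.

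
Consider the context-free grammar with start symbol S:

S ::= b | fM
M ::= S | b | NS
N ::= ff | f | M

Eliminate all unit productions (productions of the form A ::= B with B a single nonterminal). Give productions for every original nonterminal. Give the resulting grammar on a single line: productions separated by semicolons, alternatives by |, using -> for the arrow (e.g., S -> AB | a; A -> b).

S -> b | fM; M -> b | NS | fM; N -> b | f | NS | fM | ff

Unit productions: M->S, N->M.
Unit pairs (A ⇒* B via units): (M,S), (N,M), (N,S).
S: inherits non-unit rules of {S} → b | fM.
M: inherits non-unit rules of {M, S} → NS | b | fM.
N: inherits non-unit rules of {M, N, S} → NS | b | f | fM | ff.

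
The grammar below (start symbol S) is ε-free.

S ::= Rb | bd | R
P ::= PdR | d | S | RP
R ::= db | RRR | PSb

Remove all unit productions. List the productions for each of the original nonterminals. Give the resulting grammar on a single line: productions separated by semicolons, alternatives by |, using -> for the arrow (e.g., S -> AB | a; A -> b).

Unit productions: P->S, S->R.
Unit pairs (A ⇒* B via units): (P,R), (P,S), (S,R).
S: inherits non-unit rules of {R, S} → PSb | RRR | Rb | bd | db.
P: inherits non-unit rules of {P, R, S} → PSb | PdR | RP | RRR | Rb | bd | d | db.
R: inherits non-unit rules of {R} → PSb | RRR | db.

S -> Rb | bd | db | PSb | RRR; P -> d | RP | Rb | bd | db | PSb | PdR | RRR; R -> db | PSb | RRR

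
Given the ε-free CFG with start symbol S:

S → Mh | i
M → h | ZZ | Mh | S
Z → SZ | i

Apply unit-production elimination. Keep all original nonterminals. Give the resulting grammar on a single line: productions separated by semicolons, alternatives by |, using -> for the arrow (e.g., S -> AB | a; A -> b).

Unit productions: M->S.
Unit pairs (A ⇒* B via units): (M,S).
S: inherits non-unit rules of {S} → Mh | i.
M: inherits non-unit rules of {M, S} → Mh | ZZ | h | i.
Z: inherits non-unit rules of {Z} → SZ | i.

S -> i | Mh; M -> h | i | Mh | ZZ; Z -> i | SZ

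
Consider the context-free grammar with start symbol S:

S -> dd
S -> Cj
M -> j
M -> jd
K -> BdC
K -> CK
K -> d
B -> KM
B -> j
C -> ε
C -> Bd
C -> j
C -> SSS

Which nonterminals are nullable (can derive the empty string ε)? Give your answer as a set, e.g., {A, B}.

Directly nullable (have an ε-rule): {C}.
Not nullable: B, K, M, S — each has a terminal in every rule's right-hand side or depends on a non-nullable symbol.

{C}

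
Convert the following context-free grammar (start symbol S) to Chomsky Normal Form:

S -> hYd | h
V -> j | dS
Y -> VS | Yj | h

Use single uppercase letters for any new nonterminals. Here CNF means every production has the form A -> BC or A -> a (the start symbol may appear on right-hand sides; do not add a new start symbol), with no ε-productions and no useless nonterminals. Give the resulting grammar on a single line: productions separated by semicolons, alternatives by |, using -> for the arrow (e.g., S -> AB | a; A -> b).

S -> h | AD; A -> h; B -> d; C -> j; D -> YB; V -> j | BS; Y -> h | VS | YC

No ε-productions.
No unit productions to eliminate.
TERM: introduce B -> d, A -> h, C -> j and substitute in every rule of length ≥2.
BIN: S -> AYB becomes S -> AD, D -> YB.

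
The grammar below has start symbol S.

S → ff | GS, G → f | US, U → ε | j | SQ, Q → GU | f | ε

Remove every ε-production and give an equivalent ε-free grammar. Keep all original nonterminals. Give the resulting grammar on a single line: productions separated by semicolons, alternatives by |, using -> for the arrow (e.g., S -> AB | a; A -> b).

S -> GS | ff; G -> S | f | US; Q -> G | f | GU; U -> S | j | SQ

Nullable set: {Q, U}.
G -> US: U nullable, giving S | US.
Drop Q -> ε.
Q -> GU: U nullable, giving G | GU.
Drop U -> ε.
U -> SQ: Q nullable, giving S | SQ.
Unchanged (no nullable symbols): S -> GS; S -> ff; G -> f; Q -> f; U -> j.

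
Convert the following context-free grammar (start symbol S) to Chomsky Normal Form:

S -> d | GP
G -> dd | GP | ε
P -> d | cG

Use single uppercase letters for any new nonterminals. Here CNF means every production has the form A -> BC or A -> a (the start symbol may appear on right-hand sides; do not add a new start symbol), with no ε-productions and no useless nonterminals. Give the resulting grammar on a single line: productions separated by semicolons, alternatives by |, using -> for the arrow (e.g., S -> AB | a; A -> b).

S -> c | d | AG | GP; A -> c; B -> d; G -> c | d | AG | BB | GP; P -> c | d | AG

Nullable: {G}; after ε-elimination: S -> P | d | GP; G -> P | GP | dd; P -> c | d | cG.
After unit-elimination: S -> c | d | GP | cG; G -> c | d | GP | cG | dd; P -> c | d | cG.
TERM: introduce A -> c, B -> d and substitute in every rule of length ≥2.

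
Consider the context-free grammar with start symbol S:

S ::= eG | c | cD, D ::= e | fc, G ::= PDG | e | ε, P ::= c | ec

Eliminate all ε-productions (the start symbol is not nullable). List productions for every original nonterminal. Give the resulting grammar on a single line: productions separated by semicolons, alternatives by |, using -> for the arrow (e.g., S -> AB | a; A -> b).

Nullable set: {G}.
S -> eG: G nullable, giving e | eG.
Drop G -> ε.
G -> PDG: G nullable, giving PD | PDG.
Unchanged (no nullable symbols): S -> c; S -> cD; D -> e; D -> fc; G -> e; P -> c; P -> ec.

S -> c | e | cD | eG; D -> e | fc; G -> e | PD | PDG; P -> c | ec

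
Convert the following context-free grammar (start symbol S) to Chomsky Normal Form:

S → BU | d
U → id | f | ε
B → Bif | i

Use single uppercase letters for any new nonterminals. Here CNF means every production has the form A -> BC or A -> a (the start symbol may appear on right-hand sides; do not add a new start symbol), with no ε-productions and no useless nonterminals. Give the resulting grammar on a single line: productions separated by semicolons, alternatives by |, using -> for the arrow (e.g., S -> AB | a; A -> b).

S -> d | i | BF | BU; A -> i; B -> i | BE; C -> f; D -> d; E -> AC; F -> AC; U -> f | AD

Nullable: {U}; after ε-elimination: S -> B | d | BU; B -> i | Bif; U -> f | id.
After unit-elimination: S -> d | i | BU | Bif; B -> i | Bif; U -> f | id.
TERM: introduce D -> d, C -> f, A -> i and substitute in every rule of length ≥2.
BIN: B -> BAC becomes B -> BE, E -> AC; S -> BAC becomes S -> BF, F -> AC.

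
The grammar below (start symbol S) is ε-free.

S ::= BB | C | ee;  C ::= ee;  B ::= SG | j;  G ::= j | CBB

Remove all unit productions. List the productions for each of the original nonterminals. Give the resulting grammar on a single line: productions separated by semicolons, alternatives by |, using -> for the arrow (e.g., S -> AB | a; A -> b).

Unit productions: S->C.
Unit pairs (A ⇒* B via units): (S,C).
S: inherits non-unit rules of {C, S} → BB | ee.
B: inherits non-unit rules of {B} → SG | j.
C: inherits non-unit rules of {C} → ee.
G: inherits non-unit rules of {G} → CBB | j.

S -> BB | ee; B -> j | SG; C -> ee; G -> j | CBB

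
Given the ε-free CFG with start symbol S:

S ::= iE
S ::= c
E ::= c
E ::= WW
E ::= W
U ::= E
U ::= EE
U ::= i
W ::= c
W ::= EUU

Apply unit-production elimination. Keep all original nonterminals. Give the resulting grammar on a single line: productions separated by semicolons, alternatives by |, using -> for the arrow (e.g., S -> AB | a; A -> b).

S -> c | iE; E -> c | WW | EUU; U -> c | i | EE | WW | EUU; W -> c | EUU

Unit productions: E->W, U->E.
Unit pairs (A ⇒* B via units): (E,W), (U,E), (U,W).
S: inherits non-unit rules of {S} → c | iE.
E: inherits non-unit rules of {E, W} → EUU | WW | c.
U: inherits non-unit rules of {E, U, W} → EE | EUU | WW | c | i.
W: inherits non-unit rules of {W} → EUU | c.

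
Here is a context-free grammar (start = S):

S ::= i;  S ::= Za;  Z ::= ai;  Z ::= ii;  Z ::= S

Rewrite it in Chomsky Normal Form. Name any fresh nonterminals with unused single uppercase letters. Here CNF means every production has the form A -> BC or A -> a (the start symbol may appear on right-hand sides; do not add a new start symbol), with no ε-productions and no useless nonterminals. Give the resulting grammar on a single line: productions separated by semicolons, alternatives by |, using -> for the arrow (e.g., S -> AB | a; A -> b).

No ε-productions.
After unit-elimination: S -> i | Za; Z -> i | Za | ai | ii.
TERM: introduce A -> a, B -> i and substitute in every rule of length ≥2.

S -> i | ZA; A -> a; B -> i; Z -> i | AB | BB | ZA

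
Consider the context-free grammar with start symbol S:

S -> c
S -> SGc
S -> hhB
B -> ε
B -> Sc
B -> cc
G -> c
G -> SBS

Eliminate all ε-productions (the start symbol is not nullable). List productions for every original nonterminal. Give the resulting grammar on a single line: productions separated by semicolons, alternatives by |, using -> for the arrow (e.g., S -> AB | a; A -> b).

Nullable set: {B}.
S -> hhB: B nullable, giving hh | hhB.
Drop B -> ε.
G -> SBS: B nullable, giving SBS | SS.
Unchanged (no nullable symbols): S -> SGc; S -> c; B -> Sc; B -> cc; G -> c.

S -> c | hh | SGc | hhB; B -> Sc | cc; G -> c | SS | SBS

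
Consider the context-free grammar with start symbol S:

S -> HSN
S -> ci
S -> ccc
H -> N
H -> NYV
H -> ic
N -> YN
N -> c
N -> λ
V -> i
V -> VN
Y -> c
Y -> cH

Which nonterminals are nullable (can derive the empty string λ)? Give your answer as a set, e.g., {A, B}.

{H, N}

Directly nullable (have an ε-rule): {N}.
H is nullable via H -> N (every symbol on the right is already known nullable).
Not nullable: S, V, Y — each has a terminal in every rule's right-hand side or depends on a non-nullable symbol.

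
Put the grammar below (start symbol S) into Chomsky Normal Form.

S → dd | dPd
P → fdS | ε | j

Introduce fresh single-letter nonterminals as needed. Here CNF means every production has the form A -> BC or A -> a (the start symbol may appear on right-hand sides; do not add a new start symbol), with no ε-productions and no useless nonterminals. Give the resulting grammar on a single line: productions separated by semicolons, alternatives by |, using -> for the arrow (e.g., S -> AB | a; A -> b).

S -> BB | BD; A -> f; B -> d; C -> BS; D -> PB; P -> j | AC

Nullable: {P}; after ε-elimination: S -> dd | dPd; P -> j | fdS.
No unit productions to eliminate.
TERM: introduce B -> d, A -> f and substitute in every rule of length ≥2.
BIN: P -> ABS becomes P -> AC, C -> BS; S -> BPB becomes S -> BD, D -> PB.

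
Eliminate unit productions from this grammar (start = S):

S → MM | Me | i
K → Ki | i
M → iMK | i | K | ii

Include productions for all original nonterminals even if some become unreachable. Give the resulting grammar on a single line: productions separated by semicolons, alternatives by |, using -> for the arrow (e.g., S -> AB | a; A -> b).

S -> i | MM | Me; K -> i | Ki; M -> i | Ki | ii | iMK

Unit productions: M->K.
Unit pairs (A ⇒* B via units): (M,K).
S: inherits non-unit rules of {S} → MM | Me | i.
K: inherits non-unit rules of {K} → Ki | i.
M: inherits non-unit rules of {K, M} → Ki | i | iMK | ii.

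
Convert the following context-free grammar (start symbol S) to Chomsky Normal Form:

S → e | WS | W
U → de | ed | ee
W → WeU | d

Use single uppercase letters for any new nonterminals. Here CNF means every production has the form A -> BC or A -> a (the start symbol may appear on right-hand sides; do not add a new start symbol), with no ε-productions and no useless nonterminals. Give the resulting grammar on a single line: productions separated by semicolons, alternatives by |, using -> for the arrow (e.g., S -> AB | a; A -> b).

No ε-productions.
After unit-elimination: S -> d | e | WS | WeU; U -> de | ed | ee; W -> d | WeU.
TERM: introduce B -> d, A -> e and substitute in every rule of length ≥2.
BIN: S -> WAU becomes S -> WC, C -> AU; W -> WAU becomes W -> WD, D -> AU.

S -> d | e | WC | WS; A -> e; B -> d; C -> AU; D -> AU; U -> AA | AB | BA; W -> d | WD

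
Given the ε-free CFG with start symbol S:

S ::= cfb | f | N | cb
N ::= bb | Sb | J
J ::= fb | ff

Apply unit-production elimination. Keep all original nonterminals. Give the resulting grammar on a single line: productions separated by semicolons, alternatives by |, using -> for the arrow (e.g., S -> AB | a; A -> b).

S -> f | Sb | bb | cb | fb | ff | cfb; J -> fb | ff; N -> Sb | bb | fb | ff

Unit productions: N->J, S->N.
Unit pairs (A ⇒* B via units): (N,J), (S,J), (S,N).
S: inherits non-unit rules of {J, N, S} → Sb | bb | cb | cfb | f | fb | ff.
J: inherits non-unit rules of {J} → fb | ff.
N: inherits non-unit rules of {J, N} → Sb | bb | fb | ff.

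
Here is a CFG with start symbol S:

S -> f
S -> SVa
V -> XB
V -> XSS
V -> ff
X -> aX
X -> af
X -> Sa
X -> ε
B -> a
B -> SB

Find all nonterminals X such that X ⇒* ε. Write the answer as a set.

{X}

Directly nullable (have an ε-rule): {X}.
Not nullable: B, S, V — each has a terminal in every rule's right-hand side or depends on a non-nullable symbol.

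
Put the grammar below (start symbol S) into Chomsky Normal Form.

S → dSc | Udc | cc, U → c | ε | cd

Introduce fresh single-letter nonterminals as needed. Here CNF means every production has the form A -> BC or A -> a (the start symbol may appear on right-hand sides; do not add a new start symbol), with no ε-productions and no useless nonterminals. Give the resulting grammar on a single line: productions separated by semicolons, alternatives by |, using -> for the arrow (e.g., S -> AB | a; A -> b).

Nullable: {U}; after ε-elimination: S -> cc | dc | Udc | dSc; U -> c | cd.
No unit productions to eliminate.
TERM: introduce B -> c, A -> d and substitute in every rule of length ≥2.
BIN: S -> ASB becomes S -> AC, C -> SB; S -> UAB becomes S -> UD, D -> AB.

S -> AB | AC | BB | UD; A -> d; B -> c; C -> SB; D -> AB; U -> c | BA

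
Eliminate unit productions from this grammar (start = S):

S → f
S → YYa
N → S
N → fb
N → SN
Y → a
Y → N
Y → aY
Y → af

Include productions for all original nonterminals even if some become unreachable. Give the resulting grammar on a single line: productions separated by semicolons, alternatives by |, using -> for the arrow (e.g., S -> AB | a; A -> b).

Unit productions: N->S, Y->N.
Unit pairs (A ⇒* B via units): (N,S), (Y,N), (Y,S).
S: inherits non-unit rules of {S} → YYa | f.
N: inherits non-unit rules of {N, S} → SN | YYa | f | fb.
Y: inherits non-unit rules of {N, S, Y} → SN | YYa | a | aY | af | f | fb.

S -> f | YYa; N -> f | SN | fb | YYa; Y -> a | f | SN | aY | af | fb | YYa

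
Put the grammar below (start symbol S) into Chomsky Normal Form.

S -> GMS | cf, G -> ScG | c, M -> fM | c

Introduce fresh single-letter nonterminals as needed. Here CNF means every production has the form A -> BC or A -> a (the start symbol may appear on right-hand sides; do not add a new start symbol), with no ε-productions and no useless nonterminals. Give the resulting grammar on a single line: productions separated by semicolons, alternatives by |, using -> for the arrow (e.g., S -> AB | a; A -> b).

No ε-productions.
No unit productions to eliminate.
TERM: introduce A -> c, B -> f and substitute in every rule of length ≥2.
BIN: G -> SAG becomes G -> SC, C -> AG; S -> GMS becomes S -> GD, D -> MS.

S -> AB | GD; A -> c; B -> f; C -> AG; D -> MS; G -> c | SC; M -> c | BM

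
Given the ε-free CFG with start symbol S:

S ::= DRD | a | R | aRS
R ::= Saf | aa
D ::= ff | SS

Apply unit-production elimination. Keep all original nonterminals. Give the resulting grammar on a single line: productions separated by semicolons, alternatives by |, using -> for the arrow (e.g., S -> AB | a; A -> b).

Unit productions: S->R.
Unit pairs (A ⇒* B via units): (S,R).
S: inherits non-unit rules of {R, S} → DRD | Saf | a | aRS | aa.
D: inherits non-unit rules of {D} → SS | ff.
R: inherits non-unit rules of {R} → Saf | aa.

S -> a | aa | DRD | Saf | aRS; D -> SS | ff; R -> aa | Saf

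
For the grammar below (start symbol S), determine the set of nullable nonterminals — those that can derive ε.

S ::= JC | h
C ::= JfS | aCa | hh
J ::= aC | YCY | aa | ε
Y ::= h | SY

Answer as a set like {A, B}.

{J}

Directly nullable (have an ε-rule): {J}.
Not nullable: C, S, Y — each has a terminal in every rule's right-hand side or depends on a non-nullable symbol.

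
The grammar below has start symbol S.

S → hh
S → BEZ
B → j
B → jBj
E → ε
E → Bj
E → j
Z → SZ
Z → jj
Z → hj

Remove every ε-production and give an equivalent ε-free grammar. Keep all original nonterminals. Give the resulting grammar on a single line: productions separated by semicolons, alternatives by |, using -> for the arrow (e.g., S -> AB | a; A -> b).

S -> BZ | hh | BEZ; B -> j | jBj; E -> j | Bj; Z -> SZ | hj | jj

Nullable set: {E}.
S -> BEZ: E nullable, giving BEZ | BZ.
Drop E -> ε.
Unchanged (no nullable symbols): S -> hh; B -> j; B -> jBj; E -> Bj; E -> j; Z -> SZ; Z -> hj; Z -> jj.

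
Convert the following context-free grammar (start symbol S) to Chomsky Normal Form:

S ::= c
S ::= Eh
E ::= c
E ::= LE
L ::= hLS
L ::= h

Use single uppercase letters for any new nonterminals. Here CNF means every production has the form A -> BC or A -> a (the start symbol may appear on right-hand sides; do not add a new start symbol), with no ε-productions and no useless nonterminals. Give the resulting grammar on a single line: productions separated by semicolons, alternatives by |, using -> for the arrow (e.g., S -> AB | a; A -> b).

No ε-productions.
No unit productions to eliminate.
TERM: introduce A -> h and substitute in every rule of length ≥2.
BIN: L -> ALS becomes L -> AB, B -> LS.

S -> c | EA; A -> h; B -> LS; E -> c | LE; L -> h | AB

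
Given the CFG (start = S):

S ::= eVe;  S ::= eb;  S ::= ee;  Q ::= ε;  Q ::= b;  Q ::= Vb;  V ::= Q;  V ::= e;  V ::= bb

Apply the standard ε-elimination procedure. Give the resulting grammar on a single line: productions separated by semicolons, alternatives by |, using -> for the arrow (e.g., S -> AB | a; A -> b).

S -> eb | ee | eVe; Q -> b | Vb; V -> Q | e | bb

Nullable set: {Q, V}.
S -> eVe: V nullable, giving eVe | ee.
Drop Q -> ε.
Q -> Vb: V nullable, giving Vb | b.
V -> Q: Q nullable, giving Q.
Unchanged (no nullable symbols): S -> eb; S -> ee; Q -> b; V -> bb; V -> e.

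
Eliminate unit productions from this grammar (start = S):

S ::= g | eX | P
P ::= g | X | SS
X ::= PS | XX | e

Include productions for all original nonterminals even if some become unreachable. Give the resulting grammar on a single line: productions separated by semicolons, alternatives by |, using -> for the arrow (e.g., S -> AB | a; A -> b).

Unit productions: P->X, S->P.
Unit pairs (A ⇒* B via units): (P,X), (S,P), (S,X).
S: inherits non-unit rules of {P, S, X} → PS | SS | XX | e | eX | g.
P: inherits non-unit rules of {P, X} → PS | SS | XX | e | g.
X: inherits non-unit rules of {X} → PS | XX | e.

S -> e | g | PS | SS | XX | eX; P -> e | g | PS | SS | XX; X -> e | PS | XX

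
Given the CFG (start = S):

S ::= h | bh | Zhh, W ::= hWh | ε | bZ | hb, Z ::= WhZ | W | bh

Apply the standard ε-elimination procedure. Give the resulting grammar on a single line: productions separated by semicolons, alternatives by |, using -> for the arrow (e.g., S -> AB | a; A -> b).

Nullable set: {W, Z}.
S -> Zhh: Z nullable, giving Zhh | hh.
Drop W -> ε.
W -> bZ: Z nullable, giving b | bZ.
W -> hWh: W nullable, giving hWh | hh.
Z -> W: W nullable, giving W.
Z -> WhZ: W, Z nullable, giving Wh | WhZ | h | hZ.
Unchanged (no nullable symbols): S -> bh; S -> h; W -> hb; Z -> bh.

S -> h | bh | hh | Zhh; W -> b | bZ | hb | hh | hWh; Z -> W | h | Wh | bh | hZ | WhZ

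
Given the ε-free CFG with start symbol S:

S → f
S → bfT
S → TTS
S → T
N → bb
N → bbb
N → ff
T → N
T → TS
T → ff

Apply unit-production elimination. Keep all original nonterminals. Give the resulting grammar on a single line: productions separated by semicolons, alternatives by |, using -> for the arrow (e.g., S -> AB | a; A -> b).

S -> f | TS | bb | ff | TTS | bbb | bfT; N -> bb | ff | bbb; T -> TS | bb | ff | bbb

Unit productions: S->T, T->N.
Unit pairs (A ⇒* B via units): (S,N), (S,T), (T,N).
S: inherits non-unit rules of {N, S, T} → TS | TTS | bb | bbb | bfT | f | ff.
N: inherits non-unit rules of {N} → bb | bbb | ff.
T: inherits non-unit rules of {N, T} → TS | bb | bbb | ff.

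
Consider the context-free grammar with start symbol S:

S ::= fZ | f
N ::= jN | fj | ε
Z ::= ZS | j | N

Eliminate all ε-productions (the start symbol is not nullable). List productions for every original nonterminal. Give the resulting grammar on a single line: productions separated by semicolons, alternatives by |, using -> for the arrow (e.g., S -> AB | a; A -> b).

S -> f | fZ; N -> j | fj | jN; Z -> N | S | j | ZS

Nullable set: {N, Z}.
S -> fZ: Z nullable, giving f | fZ.
Drop N -> ε.
N -> jN: N nullable, giving j | jN.
Z -> N: N nullable, giving N.
Z -> ZS: Z nullable, giving S | ZS.
Unchanged (no nullable symbols): S -> f; N -> fj; Z -> j.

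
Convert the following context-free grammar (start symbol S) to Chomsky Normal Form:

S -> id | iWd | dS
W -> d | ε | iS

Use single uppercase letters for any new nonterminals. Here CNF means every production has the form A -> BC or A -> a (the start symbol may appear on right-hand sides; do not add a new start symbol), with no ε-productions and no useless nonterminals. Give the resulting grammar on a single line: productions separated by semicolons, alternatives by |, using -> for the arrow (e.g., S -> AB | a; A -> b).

S -> AS | BA | BC; A -> d; B -> i; C -> WA; W -> d | BS

Nullable: {W}; after ε-elimination: S -> dS | id | iWd; W -> d | iS.
No unit productions to eliminate.
TERM: introduce A -> d, B -> i and substitute in every rule of length ≥2.
BIN: S -> BWA becomes S -> BC, C -> WA.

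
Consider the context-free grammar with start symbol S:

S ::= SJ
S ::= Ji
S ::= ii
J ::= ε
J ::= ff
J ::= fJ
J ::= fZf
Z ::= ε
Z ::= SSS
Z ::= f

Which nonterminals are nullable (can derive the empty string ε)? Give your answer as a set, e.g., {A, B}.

Directly nullable (have an ε-rule): {J, Z}.
Not nullable: S — each has a terminal in every rule's right-hand side or depends on a non-nullable symbol.

{J, Z}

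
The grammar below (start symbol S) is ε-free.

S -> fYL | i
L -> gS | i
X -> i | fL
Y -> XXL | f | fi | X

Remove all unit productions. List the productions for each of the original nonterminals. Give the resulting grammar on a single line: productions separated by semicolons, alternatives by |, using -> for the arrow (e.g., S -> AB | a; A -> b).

S -> i | fYL; L -> i | gS; X -> i | fL; Y -> f | i | fL | fi | XXL

Unit productions: Y->X.
Unit pairs (A ⇒* B via units): (Y,X).
S: inherits non-unit rules of {S} → fYL | i.
L: inherits non-unit rules of {L} → gS | i.
X: inherits non-unit rules of {X} → fL | i.
Y: inherits non-unit rules of {X, Y} → XXL | f | fL | fi | i.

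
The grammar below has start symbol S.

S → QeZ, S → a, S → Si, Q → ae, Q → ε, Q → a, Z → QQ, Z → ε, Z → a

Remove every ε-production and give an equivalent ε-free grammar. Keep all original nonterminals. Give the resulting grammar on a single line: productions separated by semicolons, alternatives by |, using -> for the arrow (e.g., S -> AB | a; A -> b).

Nullable set: {Q, Z}.
S -> QeZ: Q, Z nullable, giving Qe | QeZ | e | eZ.
Drop Q -> ε.
Drop Z -> ε.
Z -> QQ: Q, Q nullable, giving Q | QQ.
Unchanged (no nullable symbols): S -> Si; S -> a; Q -> a; Q -> ae; Z -> a.

S -> a | e | Qe | Si | eZ | QeZ; Q -> a | ae; Z -> Q | a | QQ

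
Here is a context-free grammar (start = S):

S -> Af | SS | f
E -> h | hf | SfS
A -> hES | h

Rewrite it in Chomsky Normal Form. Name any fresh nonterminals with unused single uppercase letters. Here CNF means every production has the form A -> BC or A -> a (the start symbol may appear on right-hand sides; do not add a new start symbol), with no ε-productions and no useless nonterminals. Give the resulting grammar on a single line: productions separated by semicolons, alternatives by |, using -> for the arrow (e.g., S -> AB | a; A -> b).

S -> f | AC | SS; A -> h | BD; B -> h; C -> f; D -> ES; E -> h | BC | SF; F -> CS

No ε-productions.
No unit productions to eliminate.
TERM: introduce C -> f, B -> h and substitute in every rule of length ≥2.
BIN: A -> BES becomes A -> BD, D -> ES; E -> SCS becomes E -> SF, F -> CS.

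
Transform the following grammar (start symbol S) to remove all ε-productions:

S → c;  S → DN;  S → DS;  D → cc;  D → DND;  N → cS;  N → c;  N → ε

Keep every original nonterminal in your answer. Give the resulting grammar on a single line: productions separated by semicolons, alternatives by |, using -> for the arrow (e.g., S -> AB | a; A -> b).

Nullable set: {N}.
S -> DN: N nullable, giving D | DN.
D -> DND: N nullable, giving DD | DND.
Drop N -> ε.
Unchanged (no nullable symbols): S -> DS; S -> c; D -> cc; N -> c; N -> cS.

S -> D | c | DN | DS; D -> DD | cc | DND; N -> c | cS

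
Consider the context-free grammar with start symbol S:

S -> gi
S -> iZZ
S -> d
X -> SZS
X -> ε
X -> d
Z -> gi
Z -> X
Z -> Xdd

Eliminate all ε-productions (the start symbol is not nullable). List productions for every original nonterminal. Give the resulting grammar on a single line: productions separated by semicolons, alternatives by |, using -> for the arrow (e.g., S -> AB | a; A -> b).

Nullable set: {X, Z}.
S -> iZZ: Z, Z nullable, giving i | iZ | iZZ.
Drop X -> ε.
X -> SZS: Z nullable, giving SS | SZS.
Z -> X: X nullable, giving X.
Z -> Xdd: X nullable, giving Xdd | dd.
Unchanged (no nullable symbols): S -> d; S -> gi; X -> d; Z -> gi.

S -> d | i | gi | iZ | iZZ; X -> d | SS | SZS; Z -> X | dd | gi | Xdd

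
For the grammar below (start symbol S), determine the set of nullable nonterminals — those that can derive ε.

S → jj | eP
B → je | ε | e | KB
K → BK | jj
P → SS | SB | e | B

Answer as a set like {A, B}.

Directly nullable (have an ε-rule): {B}.
P is nullable via P -> B (every symbol on the right is already known nullable).
Not nullable: K, S — each has a terminal in every rule's right-hand side or depends on a non-nullable symbol.

{B, P}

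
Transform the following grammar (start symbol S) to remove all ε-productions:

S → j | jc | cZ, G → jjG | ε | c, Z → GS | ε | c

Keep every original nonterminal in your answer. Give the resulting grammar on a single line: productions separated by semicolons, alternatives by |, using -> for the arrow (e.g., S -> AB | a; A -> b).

Nullable set: {G, Z}.
S -> cZ: Z nullable, giving c | cZ.
Drop G -> ε.
G -> jjG: G nullable, giving jj | jjG.
Drop Z -> ε.
Z -> GS: G nullable, giving GS | S.
Unchanged (no nullable symbols): S -> j; S -> jc; G -> c; Z -> c.

S -> c | j | cZ | jc; G -> c | jj | jjG; Z -> S | c | GS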